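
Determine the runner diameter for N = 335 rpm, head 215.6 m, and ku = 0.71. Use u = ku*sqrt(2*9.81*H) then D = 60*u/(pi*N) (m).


u = 0.71 * sqrt(2*9.81*215.6) = 46.1777 m/s
D = 60 * 46.1777 / (pi * 335) = 2.6326 m


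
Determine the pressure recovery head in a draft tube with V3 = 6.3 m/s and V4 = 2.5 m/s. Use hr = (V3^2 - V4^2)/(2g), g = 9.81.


hr = (6.3^2 - 2.5^2) / (2*9.81) = 1.7044 m


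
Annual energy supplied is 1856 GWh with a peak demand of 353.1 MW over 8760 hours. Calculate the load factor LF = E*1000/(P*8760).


LF = 1856 * 1000 / (353.1 * 8760) = 0.6000


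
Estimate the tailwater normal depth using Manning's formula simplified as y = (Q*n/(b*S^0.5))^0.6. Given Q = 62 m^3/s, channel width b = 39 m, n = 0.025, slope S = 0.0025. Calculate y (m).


y = (62 * 0.025 / (39 * 0.0025^0.5))^0.6 = 0.8713 m


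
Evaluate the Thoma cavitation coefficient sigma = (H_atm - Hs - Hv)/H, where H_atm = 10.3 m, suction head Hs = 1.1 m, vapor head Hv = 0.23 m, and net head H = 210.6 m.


sigma = (10.3 - 1.1 - 0.23) / 210.6 = 0.0426


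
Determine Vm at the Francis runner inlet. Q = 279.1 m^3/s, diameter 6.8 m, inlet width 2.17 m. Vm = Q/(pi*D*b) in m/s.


Vm = 279.1 / (pi * 6.8 * 2.17) = 6.0206 m/s


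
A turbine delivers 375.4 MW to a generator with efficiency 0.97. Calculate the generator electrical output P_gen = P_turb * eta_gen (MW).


P_gen = 375.4 * 0.97 = 364.1380 MW


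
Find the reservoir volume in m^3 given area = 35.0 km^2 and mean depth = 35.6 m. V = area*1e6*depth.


V = 35.0 * 1e6 * 35.6 = 1.2460e+09 m^3


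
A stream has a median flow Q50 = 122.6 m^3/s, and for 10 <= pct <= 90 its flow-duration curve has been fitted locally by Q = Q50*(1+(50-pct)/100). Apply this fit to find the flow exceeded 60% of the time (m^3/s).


Q = 122.6 * (1 + (50 - 60)/100) = 110.3400 m^3/s


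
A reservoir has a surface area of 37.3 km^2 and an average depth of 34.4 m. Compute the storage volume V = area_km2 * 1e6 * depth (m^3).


V = 37.3 * 1e6 * 34.4 = 1.2831e+09 m^3


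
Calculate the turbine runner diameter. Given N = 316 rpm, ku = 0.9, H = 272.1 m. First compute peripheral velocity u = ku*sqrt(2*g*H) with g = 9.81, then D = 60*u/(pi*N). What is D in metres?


u = 0.9 * sqrt(2*9.81*272.1) = 65.7592 m/s
D = 60 * 65.7592 / (pi * 316) = 3.9744 m


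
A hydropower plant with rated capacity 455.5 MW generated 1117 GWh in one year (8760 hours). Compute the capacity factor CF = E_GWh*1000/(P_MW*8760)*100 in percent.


CF = 1117 * 1000 / (455.5 * 8760) * 100 = 27.9937 %


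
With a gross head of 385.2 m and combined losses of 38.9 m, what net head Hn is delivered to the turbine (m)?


Hn = 385.2 - 38.9 = 346.3000 m


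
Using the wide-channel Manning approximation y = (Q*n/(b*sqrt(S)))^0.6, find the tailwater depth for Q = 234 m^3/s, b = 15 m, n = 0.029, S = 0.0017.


y = (234 * 0.029 / (15 * 0.0017^0.5))^0.6 = 4.2090 m


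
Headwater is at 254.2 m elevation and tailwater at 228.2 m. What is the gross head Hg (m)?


Hg = 254.2 - 228.2 = 26.0000 m


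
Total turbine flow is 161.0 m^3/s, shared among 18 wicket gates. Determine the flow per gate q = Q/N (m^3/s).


q = 161.0 / 18 = 8.9444 m^3/s


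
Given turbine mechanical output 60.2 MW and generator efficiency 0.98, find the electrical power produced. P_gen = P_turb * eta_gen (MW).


P_gen = 60.2 * 0.98 = 58.9960 MW


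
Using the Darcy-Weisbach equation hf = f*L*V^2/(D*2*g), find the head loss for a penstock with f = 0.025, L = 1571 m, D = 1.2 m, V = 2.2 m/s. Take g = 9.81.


hf = 0.025 * 1571 * 2.2^2 / (1.2 * 2 * 9.81) = 8.0739 m


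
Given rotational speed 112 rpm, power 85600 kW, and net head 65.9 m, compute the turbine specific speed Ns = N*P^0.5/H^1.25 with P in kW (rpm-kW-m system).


Ns = 112 * 85600^0.5 / 65.9^1.25 = 174.5212


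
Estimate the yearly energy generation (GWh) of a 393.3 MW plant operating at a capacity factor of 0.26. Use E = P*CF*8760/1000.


E = 393.3 * 0.26 * 8760 / 1000 = 895.7801 GWh


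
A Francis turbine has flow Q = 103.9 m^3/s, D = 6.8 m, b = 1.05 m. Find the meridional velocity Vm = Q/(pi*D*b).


Vm = 103.9 / (pi * 6.8 * 1.05) = 4.6320 m/s


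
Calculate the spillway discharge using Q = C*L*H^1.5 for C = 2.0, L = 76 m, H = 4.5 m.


Q = 2.0 * 76 * 4.5^1.5 = 1450.9831 m^3/s


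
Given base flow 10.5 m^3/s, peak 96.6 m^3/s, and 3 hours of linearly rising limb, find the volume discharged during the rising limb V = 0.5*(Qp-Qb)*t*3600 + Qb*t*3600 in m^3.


V = 0.5*(96.6 - 10.5)*3*3600 + 10.5*3*3600 = 578340.0000 m^3


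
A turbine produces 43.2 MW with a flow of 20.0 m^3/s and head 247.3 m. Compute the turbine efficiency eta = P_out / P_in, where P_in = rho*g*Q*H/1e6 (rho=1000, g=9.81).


P_in = 1000 * 9.81 * 20.0 * 247.3 / 1e6 = 48.5203 MW
eta = 43.2 / 48.5203 = 0.8903


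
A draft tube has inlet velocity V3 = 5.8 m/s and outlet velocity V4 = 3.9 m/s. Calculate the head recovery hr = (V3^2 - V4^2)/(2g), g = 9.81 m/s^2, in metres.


hr = (5.8^2 - 3.9^2) / (2*9.81) = 0.9393 m


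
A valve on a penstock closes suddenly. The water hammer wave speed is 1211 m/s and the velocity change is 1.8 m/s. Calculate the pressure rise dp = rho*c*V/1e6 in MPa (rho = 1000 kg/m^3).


dp = 1000 * 1211 * 1.8 / 1e6 = 2.1798 MPa


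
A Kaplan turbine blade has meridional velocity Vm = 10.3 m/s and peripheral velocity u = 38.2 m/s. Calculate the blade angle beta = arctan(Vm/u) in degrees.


beta = arctan(10.3 / 38.2) = 15.0900 degrees


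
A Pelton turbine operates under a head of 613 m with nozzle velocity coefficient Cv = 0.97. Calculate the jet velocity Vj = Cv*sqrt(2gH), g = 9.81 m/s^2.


Vj = 0.97 * sqrt(2*9.81*613) = 106.3779 m/s


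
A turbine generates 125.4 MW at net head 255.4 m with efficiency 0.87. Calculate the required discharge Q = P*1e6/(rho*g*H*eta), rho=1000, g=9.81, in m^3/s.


Q = 125.4 * 1e6 / (1000 * 9.81 * 255.4 * 0.87) = 57.5292 m^3/s


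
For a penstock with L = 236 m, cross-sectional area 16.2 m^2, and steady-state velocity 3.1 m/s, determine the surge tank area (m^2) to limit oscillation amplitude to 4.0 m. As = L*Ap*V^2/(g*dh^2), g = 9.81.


As = 236 * 16.2 * 3.1^2 / (9.81 * 4.0^2) = 234.0784 m^2


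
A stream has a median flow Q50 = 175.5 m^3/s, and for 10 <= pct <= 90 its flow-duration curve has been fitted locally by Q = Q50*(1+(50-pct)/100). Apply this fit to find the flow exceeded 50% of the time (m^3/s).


Q = 175.5 * (1 + (50 - 50)/100) = 175.5000 m^3/s


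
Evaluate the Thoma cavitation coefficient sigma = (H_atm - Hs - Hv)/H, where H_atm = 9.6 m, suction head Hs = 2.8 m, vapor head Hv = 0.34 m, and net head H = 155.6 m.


sigma = (9.6 - 2.8 - 0.34) / 155.6 = 0.0415


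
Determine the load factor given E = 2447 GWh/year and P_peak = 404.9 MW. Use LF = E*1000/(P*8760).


LF = 2447 * 1000 / (404.9 * 8760) = 0.6899


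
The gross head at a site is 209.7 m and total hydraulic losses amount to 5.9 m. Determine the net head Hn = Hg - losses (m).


Hn = 209.7 - 5.9 = 203.8000 m


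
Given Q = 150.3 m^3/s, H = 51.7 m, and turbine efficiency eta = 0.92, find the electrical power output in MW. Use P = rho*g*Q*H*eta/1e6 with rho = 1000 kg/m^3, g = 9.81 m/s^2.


P = 1000 * 9.81 * 150.3 * 51.7 * 0.92 / 1e6 = 70.1304 MW


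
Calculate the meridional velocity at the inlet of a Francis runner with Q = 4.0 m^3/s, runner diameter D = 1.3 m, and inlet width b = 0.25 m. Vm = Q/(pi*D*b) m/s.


Vm = 4.0 / (pi * 1.3 * 0.25) = 3.9177 m/s


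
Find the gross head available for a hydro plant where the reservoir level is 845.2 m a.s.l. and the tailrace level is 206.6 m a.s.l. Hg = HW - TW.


Hg = 845.2 - 206.6 = 638.6000 m


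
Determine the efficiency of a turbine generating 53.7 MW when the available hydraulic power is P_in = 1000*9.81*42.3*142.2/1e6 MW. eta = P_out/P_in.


P_in = 1000 * 9.81 * 42.3 * 142.2 / 1e6 = 59.0077 MW
eta = 53.7 / 59.0077 = 0.9101


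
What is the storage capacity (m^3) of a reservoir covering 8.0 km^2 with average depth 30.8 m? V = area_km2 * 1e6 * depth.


V = 8.0 * 1e6 * 30.8 = 2.4640e+08 m^3


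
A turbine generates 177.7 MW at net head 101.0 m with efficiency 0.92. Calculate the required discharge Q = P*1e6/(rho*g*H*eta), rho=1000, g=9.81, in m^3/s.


Q = 177.7 * 1e6 / (1000 * 9.81 * 101.0 * 0.92) = 194.9437 m^3/s


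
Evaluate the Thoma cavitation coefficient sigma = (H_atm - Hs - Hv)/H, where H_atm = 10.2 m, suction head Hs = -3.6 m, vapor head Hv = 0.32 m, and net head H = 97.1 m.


sigma = (10.2 - (-3.6) - 0.32) / 97.1 = 0.1388


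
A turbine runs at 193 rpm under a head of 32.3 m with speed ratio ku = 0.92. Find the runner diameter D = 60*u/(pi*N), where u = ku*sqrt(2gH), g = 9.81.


u = 0.92 * sqrt(2*9.81*32.3) = 23.1600 m/s
D = 60 * 23.1600 / (pi * 193) = 2.2918 m


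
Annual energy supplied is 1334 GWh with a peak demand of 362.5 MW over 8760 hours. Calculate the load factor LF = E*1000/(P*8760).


LF = 1334 * 1000 / (362.5 * 8760) = 0.4201


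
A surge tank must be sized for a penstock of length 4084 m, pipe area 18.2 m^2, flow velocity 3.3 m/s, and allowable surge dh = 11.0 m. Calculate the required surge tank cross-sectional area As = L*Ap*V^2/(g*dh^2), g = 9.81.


As = 4084 * 18.2 * 3.3^2 / (9.81 * 11.0^2) = 681.9156 m^2


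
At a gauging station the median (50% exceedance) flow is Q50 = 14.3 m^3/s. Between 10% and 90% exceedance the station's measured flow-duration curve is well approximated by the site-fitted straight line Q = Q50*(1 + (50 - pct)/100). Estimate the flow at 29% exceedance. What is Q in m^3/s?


Q = 14.3 * (1 + (50 - 29)/100) = 17.3030 m^3/s


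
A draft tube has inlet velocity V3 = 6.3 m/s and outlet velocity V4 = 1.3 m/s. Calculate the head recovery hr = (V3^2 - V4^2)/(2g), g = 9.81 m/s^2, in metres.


hr = (6.3^2 - 1.3^2) / (2*9.81) = 1.9368 m


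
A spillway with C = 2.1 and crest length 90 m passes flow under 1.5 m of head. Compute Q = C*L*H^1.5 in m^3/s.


Q = 2.1 * 90 * 1.5^1.5 = 347.2152 m^3/s


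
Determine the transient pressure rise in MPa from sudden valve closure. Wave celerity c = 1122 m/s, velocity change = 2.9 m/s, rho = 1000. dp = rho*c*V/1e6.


dp = 1000 * 1122 * 2.9 / 1e6 = 3.2538 MPa


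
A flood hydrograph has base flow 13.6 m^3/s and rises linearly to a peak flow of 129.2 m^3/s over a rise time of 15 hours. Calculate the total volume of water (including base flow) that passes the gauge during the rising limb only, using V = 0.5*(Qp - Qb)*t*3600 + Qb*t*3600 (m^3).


V = 0.5*(129.2 - 13.6)*15*3600 + 13.6*15*3600 = 3.8556e+06 m^3


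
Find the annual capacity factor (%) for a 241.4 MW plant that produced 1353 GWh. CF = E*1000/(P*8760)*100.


CF = 1353 * 1000 / (241.4 * 8760) * 100 = 63.9818 %


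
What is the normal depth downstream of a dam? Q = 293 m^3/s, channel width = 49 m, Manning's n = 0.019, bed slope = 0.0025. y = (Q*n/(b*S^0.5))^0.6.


y = (293 * 0.019 / (49 * 0.0025^0.5))^0.6 = 1.6363 m


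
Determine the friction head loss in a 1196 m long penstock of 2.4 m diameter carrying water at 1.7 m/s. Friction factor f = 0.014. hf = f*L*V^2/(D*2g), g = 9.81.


hf = 0.014 * 1196 * 1.7^2 / (2.4 * 2 * 9.81) = 1.0277 m


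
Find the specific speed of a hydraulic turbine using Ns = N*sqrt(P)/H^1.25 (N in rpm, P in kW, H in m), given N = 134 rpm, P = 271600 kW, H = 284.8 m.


Ns = 134 * 271600^0.5 / 284.8^1.25 = 59.6891


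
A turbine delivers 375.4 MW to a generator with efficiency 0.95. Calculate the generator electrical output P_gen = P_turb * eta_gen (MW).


P_gen = 375.4 * 0.95 = 356.6300 MW


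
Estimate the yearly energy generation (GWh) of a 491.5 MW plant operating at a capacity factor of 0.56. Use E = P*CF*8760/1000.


E = 491.5 * 0.56 * 8760 / 1000 = 2411.1024 GWh


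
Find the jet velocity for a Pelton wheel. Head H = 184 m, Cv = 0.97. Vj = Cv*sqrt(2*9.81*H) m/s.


Vj = 0.97 * sqrt(2*9.81*184) = 58.2814 m/s


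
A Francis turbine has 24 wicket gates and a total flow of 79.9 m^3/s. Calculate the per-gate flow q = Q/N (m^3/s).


q = 79.9 / 24 = 3.3292 m^3/s


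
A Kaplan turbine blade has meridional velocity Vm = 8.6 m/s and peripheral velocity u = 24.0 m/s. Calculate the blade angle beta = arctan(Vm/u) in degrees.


beta = arctan(8.6 / 24.0) = 19.7143 degrees


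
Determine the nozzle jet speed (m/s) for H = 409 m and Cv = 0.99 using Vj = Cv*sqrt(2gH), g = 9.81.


Vj = 0.99 * sqrt(2*9.81*409) = 88.6842 m/s


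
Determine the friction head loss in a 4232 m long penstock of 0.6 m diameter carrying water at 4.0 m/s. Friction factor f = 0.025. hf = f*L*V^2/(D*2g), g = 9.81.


hf = 0.025 * 4232 * 4.0^2 / (0.6 * 2 * 9.81) = 143.7988 m


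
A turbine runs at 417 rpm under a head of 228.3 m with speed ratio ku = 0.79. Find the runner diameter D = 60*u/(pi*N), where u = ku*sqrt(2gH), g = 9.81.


u = 0.79 * sqrt(2*9.81*228.3) = 52.8725 m/s
D = 60 * 52.8725 / (pi * 417) = 2.4216 m


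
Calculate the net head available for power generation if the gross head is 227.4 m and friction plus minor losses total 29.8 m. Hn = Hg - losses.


Hn = 227.4 - 29.8 = 197.6000 m


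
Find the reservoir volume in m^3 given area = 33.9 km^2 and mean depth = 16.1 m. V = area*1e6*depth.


V = 33.9 * 1e6 * 16.1 = 5.4579e+08 m^3


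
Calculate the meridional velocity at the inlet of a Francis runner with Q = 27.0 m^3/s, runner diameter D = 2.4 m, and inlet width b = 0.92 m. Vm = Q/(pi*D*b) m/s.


Vm = 27.0 / (pi * 2.4 * 0.92) = 3.8924 m/s


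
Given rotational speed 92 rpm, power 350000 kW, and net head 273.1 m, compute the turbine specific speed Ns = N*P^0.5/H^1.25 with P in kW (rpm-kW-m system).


Ns = 92 * 350000^0.5 / 273.1^1.25 = 49.0252


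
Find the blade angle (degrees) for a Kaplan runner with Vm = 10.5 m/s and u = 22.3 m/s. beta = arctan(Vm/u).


beta = arctan(10.5 / 22.3) = 25.2135 degrees


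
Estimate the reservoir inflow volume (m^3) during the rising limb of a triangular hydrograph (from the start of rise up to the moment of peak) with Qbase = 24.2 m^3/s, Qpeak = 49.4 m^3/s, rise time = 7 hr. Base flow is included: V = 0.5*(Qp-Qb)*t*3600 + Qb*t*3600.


V = 0.5*(49.4 - 24.2)*7*3600 + 24.2*7*3600 = 927360.0000 m^3


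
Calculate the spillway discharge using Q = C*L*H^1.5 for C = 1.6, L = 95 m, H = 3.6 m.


Q = 1.6 * 95 * 3.6^1.5 = 1038.2390 m^3/s


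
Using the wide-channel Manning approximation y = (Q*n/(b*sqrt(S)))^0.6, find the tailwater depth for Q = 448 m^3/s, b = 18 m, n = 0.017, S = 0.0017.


y = (448 * 0.017 / (18 * 0.0017^0.5))^0.6 = 4.0433 m


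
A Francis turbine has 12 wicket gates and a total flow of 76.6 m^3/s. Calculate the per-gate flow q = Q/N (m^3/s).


q = 76.6 / 12 = 6.3833 m^3/s


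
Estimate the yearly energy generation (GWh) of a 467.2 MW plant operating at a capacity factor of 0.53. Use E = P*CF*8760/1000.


E = 467.2 * 0.53 * 8760 / 1000 = 2169.1162 GWh


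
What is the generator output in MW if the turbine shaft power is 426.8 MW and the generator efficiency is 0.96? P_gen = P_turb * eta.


P_gen = 426.8 * 0.96 = 409.7280 MW


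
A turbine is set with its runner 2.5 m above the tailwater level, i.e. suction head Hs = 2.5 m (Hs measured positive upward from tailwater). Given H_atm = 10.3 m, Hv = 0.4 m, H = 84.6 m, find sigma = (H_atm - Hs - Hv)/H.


sigma = (10.3 - 2.5 - 0.4) / 84.6 = 0.0875


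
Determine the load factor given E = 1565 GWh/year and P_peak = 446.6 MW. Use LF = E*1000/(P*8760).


LF = 1565 * 1000 / (446.6 * 8760) = 0.4000


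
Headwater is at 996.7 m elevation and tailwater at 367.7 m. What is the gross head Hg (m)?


Hg = 996.7 - 367.7 = 629.0000 m


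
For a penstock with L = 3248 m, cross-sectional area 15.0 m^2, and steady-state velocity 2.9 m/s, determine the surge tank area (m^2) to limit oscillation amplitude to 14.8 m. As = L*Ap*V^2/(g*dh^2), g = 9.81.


As = 3248 * 15.0 * 2.9^2 / (9.81 * 14.8^2) = 190.6825 m^2


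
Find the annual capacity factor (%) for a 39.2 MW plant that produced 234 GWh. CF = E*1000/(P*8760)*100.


CF = 234 * 1000 / (39.2 * 8760) * 100 = 68.1437 %


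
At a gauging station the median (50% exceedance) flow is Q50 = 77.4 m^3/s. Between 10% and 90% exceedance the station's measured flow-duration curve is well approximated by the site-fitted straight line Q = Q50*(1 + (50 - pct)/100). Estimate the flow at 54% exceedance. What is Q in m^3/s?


Q = 77.4 * (1 + (50 - 54)/100) = 74.3040 m^3/s


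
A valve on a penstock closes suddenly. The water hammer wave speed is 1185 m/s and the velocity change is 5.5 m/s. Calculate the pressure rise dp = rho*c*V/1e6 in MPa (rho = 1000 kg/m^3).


dp = 1000 * 1185 * 5.5 / 1e6 = 6.5175 MPa


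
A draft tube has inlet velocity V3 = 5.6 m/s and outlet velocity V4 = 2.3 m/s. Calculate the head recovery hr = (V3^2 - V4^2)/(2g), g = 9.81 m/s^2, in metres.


hr = (5.6^2 - 2.3^2) / (2*9.81) = 1.3287 m


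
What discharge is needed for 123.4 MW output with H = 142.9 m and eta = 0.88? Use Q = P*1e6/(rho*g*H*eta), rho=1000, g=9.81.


Q = 123.4 * 1e6 / (1000 * 9.81 * 142.9 * 0.88) = 100.0302 m^3/s


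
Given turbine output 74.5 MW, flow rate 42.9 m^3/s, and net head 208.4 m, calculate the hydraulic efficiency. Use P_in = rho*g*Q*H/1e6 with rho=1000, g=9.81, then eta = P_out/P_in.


P_in = 1000 * 9.81 * 42.9 * 208.4 / 1e6 = 87.7049 MW
eta = 74.5 / 87.7049 = 0.8494


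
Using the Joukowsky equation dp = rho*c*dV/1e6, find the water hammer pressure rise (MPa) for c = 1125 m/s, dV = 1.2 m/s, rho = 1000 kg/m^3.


dp = 1000 * 1125 * 1.2 / 1e6 = 1.3500 MPa


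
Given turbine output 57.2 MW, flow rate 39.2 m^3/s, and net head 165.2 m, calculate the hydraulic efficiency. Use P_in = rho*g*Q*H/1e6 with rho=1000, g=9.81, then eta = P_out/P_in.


P_in = 1000 * 9.81 * 39.2 * 165.2 / 1e6 = 63.5280 MW
eta = 57.2 / 63.5280 = 0.9004


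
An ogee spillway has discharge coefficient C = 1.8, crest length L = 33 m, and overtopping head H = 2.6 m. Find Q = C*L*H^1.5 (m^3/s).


Q = 1.8 * 33 * 2.6^1.5 = 249.0270 m^3/s


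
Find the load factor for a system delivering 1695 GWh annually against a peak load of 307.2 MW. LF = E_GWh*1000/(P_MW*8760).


LF = 1695 * 1000 / (307.2 * 8760) = 0.6299


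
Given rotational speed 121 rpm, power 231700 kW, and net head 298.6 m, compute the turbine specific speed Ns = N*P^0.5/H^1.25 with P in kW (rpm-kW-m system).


Ns = 121 * 231700^0.5 / 298.6^1.25 = 46.9230


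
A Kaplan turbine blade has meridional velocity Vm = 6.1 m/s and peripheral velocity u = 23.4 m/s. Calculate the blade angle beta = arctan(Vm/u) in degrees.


beta = arctan(6.1 / 23.4) = 14.6109 degrees


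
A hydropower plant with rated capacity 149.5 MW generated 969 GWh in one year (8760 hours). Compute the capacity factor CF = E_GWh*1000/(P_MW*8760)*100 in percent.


CF = 969 * 1000 / (149.5 * 8760) * 100 = 73.9909 %


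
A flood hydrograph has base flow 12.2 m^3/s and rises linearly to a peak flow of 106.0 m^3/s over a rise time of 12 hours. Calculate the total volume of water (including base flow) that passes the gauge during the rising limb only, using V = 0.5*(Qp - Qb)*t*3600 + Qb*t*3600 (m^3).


V = 0.5*(106.0 - 12.2)*12*3600 + 12.2*12*3600 = 2.5531e+06 m^3


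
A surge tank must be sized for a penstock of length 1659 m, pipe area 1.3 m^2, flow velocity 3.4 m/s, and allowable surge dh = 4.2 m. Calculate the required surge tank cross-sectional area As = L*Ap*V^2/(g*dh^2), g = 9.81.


As = 1659 * 1.3 * 3.4^2 / (9.81 * 4.2^2) = 144.0721 m^2


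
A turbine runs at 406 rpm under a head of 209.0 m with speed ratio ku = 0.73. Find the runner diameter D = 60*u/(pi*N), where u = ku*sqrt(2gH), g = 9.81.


u = 0.73 * sqrt(2*9.81*209.0) = 46.7461 m/s
D = 60 * 46.7461 / (pi * 406) = 2.1990 m


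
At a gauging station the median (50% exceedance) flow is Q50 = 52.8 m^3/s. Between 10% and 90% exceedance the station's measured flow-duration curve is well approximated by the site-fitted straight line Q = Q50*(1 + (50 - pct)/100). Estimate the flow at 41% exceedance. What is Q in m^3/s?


Q = 52.8 * (1 + (50 - 41)/100) = 57.5520 m^3/s


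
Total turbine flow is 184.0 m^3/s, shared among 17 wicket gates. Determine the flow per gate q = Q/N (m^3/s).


q = 184.0 / 17 = 10.8235 m^3/s


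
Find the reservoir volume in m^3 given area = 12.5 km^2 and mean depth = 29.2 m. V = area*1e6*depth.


V = 12.5 * 1e6 * 29.2 = 3.6500e+08 m^3


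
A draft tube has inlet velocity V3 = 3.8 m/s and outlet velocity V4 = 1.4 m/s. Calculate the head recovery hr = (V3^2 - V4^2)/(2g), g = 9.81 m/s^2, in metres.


hr = (3.8^2 - 1.4^2) / (2*9.81) = 0.6361 m


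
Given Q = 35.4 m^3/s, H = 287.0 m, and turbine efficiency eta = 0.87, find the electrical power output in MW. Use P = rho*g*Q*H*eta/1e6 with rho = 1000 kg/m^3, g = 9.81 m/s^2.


P = 1000 * 9.81 * 35.4 * 287.0 * 0.87 / 1e6 = 86.7108 MW


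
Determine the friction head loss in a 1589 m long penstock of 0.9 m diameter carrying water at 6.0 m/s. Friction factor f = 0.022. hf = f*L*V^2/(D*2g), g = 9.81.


hf = 0.022 * 1589 * 6.0^2 / (0.9 * 2 * 9.81) = 71.2701 m


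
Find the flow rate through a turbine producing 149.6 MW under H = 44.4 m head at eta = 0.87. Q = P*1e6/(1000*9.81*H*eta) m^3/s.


Q = 149.6 * 1e6 / (1000 * 9.81 * 44.4 * 0.87) = 394.7847 m^3/s


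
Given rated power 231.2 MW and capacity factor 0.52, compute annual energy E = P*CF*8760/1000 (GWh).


E = 231.2 * 0.52 * 8760 / 1000 = 1053.1622 GWh


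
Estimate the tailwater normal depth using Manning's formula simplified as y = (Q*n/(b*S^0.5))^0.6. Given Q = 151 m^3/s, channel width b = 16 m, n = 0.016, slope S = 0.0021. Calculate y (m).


y = (151 * 0.016 / (16 * 0.0021^0.5))^0.6 = 2.0451 m


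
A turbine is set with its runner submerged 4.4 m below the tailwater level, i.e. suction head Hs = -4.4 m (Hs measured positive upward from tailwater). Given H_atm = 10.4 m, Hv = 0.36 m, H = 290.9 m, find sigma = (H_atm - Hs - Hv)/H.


sigma = (10.4 - (-4.4) - 0.36) / 290.9 = 0.0496


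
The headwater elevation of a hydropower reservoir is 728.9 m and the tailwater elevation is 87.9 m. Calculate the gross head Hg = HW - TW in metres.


Hg = 728.9 - 87.9 = 641.0000 m


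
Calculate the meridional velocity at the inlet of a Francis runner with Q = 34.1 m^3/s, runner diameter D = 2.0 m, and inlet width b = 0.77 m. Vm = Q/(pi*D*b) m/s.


Vm = 34.1 / (pi * 2.0 * 0.77) = 7.0483 m/s


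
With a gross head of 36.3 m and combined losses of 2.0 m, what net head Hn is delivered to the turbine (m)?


Hn = 36.3 - 2.0 = 34.3000 m


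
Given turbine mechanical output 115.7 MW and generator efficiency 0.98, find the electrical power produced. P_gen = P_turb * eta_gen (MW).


P_gen = 115.7 * 0.98 = 113.3860 MW


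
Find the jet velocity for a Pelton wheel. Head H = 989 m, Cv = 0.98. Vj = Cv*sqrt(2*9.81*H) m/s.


Vj = 0.98 * sqrt(2*9.81*989) = 136.5129 m/s


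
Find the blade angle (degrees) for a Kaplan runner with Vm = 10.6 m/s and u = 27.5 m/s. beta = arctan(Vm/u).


beta = arctan(10.6 / 27.5) = 21.0794 degrees


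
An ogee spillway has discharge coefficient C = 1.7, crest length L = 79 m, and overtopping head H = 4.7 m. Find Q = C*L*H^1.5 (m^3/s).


Q = 1.7 * 79 * 4.7^1.5 = 1368.4307 m^3/s


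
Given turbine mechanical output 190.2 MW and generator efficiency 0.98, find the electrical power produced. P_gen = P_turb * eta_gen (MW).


P_gen = 190.2 * 0.98 = 186.3960 MW


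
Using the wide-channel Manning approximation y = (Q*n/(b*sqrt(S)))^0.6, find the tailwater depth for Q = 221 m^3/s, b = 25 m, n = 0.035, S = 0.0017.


y = (221 * 0.035 / (25 * 0.0017^0.5))^0.6 = 3.3510 m


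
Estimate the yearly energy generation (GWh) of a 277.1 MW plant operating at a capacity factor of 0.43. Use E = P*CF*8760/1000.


E = 277.1 * 0.43 * 8760 / 1000 = 1043.7803 GWh


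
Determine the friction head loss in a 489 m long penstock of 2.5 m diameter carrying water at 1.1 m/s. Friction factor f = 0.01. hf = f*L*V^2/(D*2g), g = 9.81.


hf = 0.01 * 489 * 1.1^2 / (2.5 * 2 * 9.81) = 0.1206 m


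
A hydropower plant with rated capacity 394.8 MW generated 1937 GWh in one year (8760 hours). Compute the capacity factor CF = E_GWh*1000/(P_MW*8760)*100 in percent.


CF = 1937 * 1000 / (394.8 * 8760) * 100 = 56.0078 %


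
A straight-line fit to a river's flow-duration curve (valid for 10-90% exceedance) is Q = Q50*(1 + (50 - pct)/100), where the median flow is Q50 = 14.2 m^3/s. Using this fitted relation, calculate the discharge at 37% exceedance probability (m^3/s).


Q = 14.2 * (1 + (50 - 37)/100) = 16.0460 m^3/s


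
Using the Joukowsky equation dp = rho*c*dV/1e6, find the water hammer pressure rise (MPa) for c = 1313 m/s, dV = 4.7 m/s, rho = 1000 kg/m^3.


dp = 1000 * 1313 * 4.7 / 1e6 = 6.1711 MPa


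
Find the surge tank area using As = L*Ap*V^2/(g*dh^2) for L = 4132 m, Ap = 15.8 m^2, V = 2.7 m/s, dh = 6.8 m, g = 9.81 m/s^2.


As = 4132 * 15.8 * 2.7^2 / (9.81 * 6.8^2) = 1049.1995 m^2


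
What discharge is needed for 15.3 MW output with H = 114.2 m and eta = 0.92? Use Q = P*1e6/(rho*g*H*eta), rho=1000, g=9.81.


Q = 15.3 * 1e6 / (1000 * 9.81 * 114.2 * 0.92) = 14.8446 m^3/s


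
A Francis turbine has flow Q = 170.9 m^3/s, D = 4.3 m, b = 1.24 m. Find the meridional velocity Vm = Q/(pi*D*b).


Vm = 170.9 / (pi * 4.3 * 1.24) = 10.2024 m/s


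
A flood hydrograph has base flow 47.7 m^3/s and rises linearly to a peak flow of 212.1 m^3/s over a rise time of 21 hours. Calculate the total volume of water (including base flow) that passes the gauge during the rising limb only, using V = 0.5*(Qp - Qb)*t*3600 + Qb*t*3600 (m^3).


V = 0.5*(212.1 - 47.7)*21*3600 + 47.7*21*3600 = 9.8204e+06 m^3


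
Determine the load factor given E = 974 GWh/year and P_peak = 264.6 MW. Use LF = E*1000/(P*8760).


LF = 974 * 1000 / (264.6 * 8760) = 0.4202


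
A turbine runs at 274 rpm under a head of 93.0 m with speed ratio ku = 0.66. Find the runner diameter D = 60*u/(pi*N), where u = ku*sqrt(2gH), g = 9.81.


u = 0.66 * sqrt(2*9.81*93.0) = 28.1926 m/s
D = 60 * 28.1926 / (pi * 274) = 1.9651 m


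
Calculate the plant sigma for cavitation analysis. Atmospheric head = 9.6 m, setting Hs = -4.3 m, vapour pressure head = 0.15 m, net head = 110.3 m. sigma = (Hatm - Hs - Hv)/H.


sigma = (9.6 - (-4.3) - 0.15) / 110.3 = 0.1247


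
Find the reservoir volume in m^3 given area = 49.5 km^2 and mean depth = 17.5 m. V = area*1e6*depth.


V = 49.5 * 1e6 * 17.5 = 8.6625e+08 m^3


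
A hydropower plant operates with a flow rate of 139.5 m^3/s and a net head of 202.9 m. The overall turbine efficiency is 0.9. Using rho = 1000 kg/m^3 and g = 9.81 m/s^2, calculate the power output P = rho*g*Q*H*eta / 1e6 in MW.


P = 1000 * 9.81 * 139.5 * 202.9 * 0.9 / 1e6 = 249.9009 MW


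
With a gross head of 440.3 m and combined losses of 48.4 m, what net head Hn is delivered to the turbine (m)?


Hn = 440.3 - 48.4 = 391.9000 m


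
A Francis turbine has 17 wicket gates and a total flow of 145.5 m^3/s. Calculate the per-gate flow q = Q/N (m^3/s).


q = 145.5 / 17 = 8.5588 m^3/s


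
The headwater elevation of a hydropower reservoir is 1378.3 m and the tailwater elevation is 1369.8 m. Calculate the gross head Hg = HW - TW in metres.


Hg = 1378.3 - 1369.8 = 8.5000 m


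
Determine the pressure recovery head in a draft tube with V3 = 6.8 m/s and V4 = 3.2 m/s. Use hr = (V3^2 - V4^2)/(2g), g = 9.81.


hr = (6.8^2 - 3.2^2) / (2*9.81) = 1.8349 m


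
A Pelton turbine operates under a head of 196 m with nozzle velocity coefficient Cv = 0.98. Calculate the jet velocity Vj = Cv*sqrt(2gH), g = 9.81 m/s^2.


Vj = 0.98 * sqrt(2*9.81*196) = 60.7720 m/s


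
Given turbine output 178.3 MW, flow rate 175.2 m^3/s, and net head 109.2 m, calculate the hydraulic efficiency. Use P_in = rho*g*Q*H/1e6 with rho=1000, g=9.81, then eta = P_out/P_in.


P_in = 1000 * 9.81 * 175.2 * 109.2 / 1e6 = 187.6834 MW
eta = 178.3 / 187.6834 = 0.9500


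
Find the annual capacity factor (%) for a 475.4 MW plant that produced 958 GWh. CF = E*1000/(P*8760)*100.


CF = 958 * 1000 / (475.4 * 8760) * 100 = 23.0039 %


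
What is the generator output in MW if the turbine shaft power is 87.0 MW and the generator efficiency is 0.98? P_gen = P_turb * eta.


P_gen = 87.0 * 0.98 = 85.2600 MW


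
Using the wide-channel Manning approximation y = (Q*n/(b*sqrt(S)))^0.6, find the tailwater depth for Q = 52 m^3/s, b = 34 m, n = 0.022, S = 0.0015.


y = (52 * 0.022 / (34 * 0.0015^0.5))^0.6 = 0.9191 m


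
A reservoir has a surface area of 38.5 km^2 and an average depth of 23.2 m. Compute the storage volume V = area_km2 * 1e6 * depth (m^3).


V = 38.5 * 1e6 * 23.2 = 8.9320e+08 m^3


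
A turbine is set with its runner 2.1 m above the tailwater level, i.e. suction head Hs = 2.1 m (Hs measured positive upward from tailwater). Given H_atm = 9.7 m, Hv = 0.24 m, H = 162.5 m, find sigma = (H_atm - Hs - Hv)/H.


sigma = (9.7 - 2.1 - 0.24) / 162.5 = 0.0453


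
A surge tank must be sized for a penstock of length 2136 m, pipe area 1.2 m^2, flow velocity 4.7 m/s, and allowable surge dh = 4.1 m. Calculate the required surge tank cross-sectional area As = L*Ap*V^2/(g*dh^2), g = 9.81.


As = 2136 * 1.2 * 4.7^2 / (9.81 * 4.1^2) = 343.3535 m^2


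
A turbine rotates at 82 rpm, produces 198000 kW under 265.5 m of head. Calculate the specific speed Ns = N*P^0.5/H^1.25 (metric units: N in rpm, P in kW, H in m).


Ns = 82 * 198000^0.5 / 265.5^1.25 = 34.0460


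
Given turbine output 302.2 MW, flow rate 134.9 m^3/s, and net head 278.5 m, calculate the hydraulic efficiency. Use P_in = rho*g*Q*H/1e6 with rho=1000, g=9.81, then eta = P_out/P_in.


P_in = 1000 * 9.81 * 134.9 * 278.5 / 1e6 = 368.5583 MW
eta = 302.2 / 368.5583 = 0.8200


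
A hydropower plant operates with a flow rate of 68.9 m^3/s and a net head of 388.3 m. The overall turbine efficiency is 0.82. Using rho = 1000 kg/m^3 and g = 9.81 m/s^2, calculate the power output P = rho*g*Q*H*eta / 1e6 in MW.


P = 1000 * 9.81 * 68.9 * 388.3 * 0.82 / 1e6 = 215.2135 MW


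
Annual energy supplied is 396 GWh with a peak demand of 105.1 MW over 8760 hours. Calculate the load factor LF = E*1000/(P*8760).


LF = 396 * 1000 / (105.1 * 8760) = 0.4301


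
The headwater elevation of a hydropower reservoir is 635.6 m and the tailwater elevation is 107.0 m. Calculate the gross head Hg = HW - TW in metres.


Hg = 635.6 - 107.0 = 528.6000 m


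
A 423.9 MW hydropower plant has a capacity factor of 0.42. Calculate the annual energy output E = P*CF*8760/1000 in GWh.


E = 423.9 * 0.42 * 8760 / 1000 = 1559.6129 GWh


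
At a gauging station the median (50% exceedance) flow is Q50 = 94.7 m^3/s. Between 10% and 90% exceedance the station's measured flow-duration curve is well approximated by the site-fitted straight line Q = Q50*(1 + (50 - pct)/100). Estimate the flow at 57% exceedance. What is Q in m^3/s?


Q = 94.7 * (1 + (50 - 57)/100) = 88.0710 m^3/s


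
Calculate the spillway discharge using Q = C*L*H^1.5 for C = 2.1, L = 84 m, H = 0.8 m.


Q = 2.1 * 84 * 0.8^1.5 = 126.2216 m^3/s


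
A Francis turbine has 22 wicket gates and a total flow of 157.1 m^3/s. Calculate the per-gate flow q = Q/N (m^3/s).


q = 157.1 / 22 = 7.1409 m^3/s


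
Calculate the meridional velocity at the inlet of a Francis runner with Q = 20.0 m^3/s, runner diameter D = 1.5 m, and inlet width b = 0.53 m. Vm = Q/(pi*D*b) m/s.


Vm = 20.0 / (pi * 1.5 * 0.53) = 8.0078 m/s


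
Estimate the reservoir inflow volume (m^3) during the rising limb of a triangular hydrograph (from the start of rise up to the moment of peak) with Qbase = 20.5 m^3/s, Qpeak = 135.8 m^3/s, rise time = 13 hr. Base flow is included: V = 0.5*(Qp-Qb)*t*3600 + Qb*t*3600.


V = 0.5*(135.8 - 20.5)*13*3600 + 20.5*13*3600 = 3.6574e+06 m^3


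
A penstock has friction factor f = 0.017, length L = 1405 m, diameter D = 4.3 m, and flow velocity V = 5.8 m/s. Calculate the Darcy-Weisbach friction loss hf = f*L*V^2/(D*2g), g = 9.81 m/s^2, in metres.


hf = 0.017 * 1405 * 5.8^2 / (4.3 * 2 * 9.81) = 9.5239 m


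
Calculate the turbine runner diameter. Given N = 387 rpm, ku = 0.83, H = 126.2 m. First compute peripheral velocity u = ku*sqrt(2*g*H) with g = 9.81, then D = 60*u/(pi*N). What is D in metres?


u = 0.83 * sqrt(2*9.81*126.2) = 41.3007 m/s
D = 60 * 41.3007 / (pi * 387) = 2.0382 m


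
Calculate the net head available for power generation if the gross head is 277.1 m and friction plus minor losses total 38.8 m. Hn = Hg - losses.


Hn = 277.1 - 38.8 = 238.3000 m


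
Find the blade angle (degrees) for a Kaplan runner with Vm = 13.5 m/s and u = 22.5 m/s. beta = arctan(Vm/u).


beta = arctan(13.5 / 22.5) = 30.9638 degrees


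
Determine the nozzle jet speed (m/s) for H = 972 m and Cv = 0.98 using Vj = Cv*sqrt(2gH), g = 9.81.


Vj = 0.98 * sqrt(2*9.81*972) = 135.3346 m/s


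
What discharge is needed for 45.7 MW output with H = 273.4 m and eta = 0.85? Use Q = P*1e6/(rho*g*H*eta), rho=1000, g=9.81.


Q = 45.7 * 1e6 / (1000 * 9.81 * 273.4 * 0.85) = 20.0461 m^3/s


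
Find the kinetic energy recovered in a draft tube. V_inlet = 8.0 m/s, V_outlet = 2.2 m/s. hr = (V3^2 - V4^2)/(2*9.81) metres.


hr = (8.0^2 - 2.2^2) / (2*9.81) = 3.0153 m


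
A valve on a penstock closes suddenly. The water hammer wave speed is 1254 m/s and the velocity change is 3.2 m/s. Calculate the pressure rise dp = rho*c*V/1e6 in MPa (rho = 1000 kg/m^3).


dp = 1000 * 1254 * 3.2 / 1e6 = 4.0128 MPa


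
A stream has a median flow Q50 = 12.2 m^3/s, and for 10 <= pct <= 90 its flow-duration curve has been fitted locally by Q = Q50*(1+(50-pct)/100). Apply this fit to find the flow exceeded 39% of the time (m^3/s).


Q = 12.2 * (1 + (50 - 39)/100) = 13.5420 m^3/s


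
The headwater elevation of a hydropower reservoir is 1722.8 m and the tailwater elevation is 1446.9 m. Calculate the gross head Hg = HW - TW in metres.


Hg = 1722.8 - 1446.9 = 275.9000 m


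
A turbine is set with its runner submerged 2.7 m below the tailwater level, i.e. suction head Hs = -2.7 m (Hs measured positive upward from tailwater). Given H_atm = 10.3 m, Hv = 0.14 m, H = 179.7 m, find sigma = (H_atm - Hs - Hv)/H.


sigma = (10.3 - (-2.7) - 0.14) / 179.7 = 0.0716


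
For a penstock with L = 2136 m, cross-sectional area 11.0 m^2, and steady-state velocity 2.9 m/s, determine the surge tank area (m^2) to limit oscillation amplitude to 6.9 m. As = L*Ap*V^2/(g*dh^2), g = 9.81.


As = 2136 * 11.0 * 2.9^2 / (9.81 * 6.9^2) = 423.0802 m^2


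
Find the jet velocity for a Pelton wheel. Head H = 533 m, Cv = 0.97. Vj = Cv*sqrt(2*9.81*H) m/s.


Vj = 0.97 * sqrt(2*9.81*533) = 99.1939 m/s


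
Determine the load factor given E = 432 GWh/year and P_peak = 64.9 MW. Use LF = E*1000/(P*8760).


LF = 432 * 1000 / (64.9 * 8760) = 0.7599


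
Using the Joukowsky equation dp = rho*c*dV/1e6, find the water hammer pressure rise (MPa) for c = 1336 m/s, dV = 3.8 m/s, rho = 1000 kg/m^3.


dp = 1000 * 1336 * 3.8 / 1e6 = 5.0768 MPa


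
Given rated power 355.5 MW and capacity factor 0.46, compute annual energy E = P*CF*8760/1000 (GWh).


E = 355.5 * 0.46 * 8760 / 1000 = 1432.5228 GWh


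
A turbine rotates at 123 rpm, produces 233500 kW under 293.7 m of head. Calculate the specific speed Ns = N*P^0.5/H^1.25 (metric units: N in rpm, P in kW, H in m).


Ns = 123 * 233500^0.5 / 293.7^1.25 = 48.8842


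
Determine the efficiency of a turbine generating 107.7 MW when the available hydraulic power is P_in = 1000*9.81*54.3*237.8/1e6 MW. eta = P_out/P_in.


P_in = 1000 * 9.81 * 54.3 * 237.8 / 1e6 = 126.6720 MW
eta = 107.7 / 126.6720 = 0.8502


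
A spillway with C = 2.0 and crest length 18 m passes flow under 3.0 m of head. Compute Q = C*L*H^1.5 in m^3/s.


Q = 2.0 * 18 * 3.0^1.5 = 187.0615 m^3/s


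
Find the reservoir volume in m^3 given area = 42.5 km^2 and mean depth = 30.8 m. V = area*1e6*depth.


V = 42.5 * 1e6 * 30.8 = 1.3090e+09 m^3


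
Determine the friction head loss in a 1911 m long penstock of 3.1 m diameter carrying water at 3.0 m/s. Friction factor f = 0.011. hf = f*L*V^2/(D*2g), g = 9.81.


hf = 0.011 * 1911 * 3.0^2 / (3.1 * 2 * 9.81) = 3.1105 m


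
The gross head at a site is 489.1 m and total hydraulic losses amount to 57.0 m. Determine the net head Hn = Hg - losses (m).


Hn = 489.1 - 57.0 = 432.1000 m


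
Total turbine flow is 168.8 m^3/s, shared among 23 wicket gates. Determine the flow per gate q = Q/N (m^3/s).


q = 168.8 / 23 = 7.3391 m^3/s


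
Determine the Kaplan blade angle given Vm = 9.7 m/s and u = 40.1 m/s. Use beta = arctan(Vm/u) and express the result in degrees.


beta = arctan(9.7 / 40.1) = 13.5984 degrees


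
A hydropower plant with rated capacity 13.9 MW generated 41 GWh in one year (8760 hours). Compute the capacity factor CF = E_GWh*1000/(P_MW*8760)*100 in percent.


CF = 41 * 1000 / (13.9 * 8760) * 100 = 33.6717 %


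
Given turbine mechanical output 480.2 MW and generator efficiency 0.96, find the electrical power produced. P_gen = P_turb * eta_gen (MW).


P_gen = 480.2 * 0.96 = 460.9920 MW


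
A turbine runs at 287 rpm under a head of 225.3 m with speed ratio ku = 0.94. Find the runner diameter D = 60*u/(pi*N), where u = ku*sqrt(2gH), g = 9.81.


u = 0.94 * sqrt(2*9.81*225.3) = 62.4968 m/s
D = 60 * 62.4968 / (pi * 287) = 4.1589 m


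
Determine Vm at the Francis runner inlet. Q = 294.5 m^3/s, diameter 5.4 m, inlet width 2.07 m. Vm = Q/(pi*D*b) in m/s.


Vm = 294.5 / (pi * 5.4 * 2.07) = 8.3863 m/s


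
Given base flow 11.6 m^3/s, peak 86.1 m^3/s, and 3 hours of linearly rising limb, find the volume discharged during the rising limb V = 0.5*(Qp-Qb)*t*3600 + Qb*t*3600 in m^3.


V = 0.5*(86.1 - 11.6)*3*3600 + 11.6*3*3600 = 527580.0000 m^3


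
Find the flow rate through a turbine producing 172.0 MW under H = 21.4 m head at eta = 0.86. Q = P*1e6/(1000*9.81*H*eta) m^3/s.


Q = 172.0 * 1e6 / (1000 * 9.81 * 21.4 * 0.86) = 952.6804 m^3/s


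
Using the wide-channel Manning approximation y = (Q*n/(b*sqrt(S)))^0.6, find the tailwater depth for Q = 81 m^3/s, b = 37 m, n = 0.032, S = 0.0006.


y = (81 * 0.032 / (37 * 0.0006^0.5))^0.6 = 1.8785 m


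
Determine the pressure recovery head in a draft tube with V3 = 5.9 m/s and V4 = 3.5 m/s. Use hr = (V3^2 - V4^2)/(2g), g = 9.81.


hr = (5.9^2 - 3.5^2) / (2*9.81) = 1.1498 m


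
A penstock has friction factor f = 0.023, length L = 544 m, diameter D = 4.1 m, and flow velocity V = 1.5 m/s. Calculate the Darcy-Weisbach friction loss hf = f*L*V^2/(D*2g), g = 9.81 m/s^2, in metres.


hf = 0.023 * 544 * 1.5^2 / (4.1 * 2 * 9.81) = 0.3500 m


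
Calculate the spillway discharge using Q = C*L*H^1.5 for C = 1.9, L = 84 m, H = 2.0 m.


Q = 1.9 * 84 * 2.0^1.5 = 451.4170 m^3/s


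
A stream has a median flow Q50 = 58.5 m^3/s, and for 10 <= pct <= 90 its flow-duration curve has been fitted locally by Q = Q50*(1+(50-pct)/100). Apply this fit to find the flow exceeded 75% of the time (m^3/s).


Q = 58.5 * (1 + (50 - 75)/100) = 43.8750 m^3/s


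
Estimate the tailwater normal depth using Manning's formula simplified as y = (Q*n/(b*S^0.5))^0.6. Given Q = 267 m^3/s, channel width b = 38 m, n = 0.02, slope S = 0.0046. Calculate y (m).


y = (267 * 0.02 / (38 * 0.0046^0.5))^0.6 = 1.5482 m


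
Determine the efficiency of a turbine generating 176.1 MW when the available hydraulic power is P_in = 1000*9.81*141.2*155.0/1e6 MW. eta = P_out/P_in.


P_in = 1000 * 9.81 * 141.2 * 155.0 / 1e6 = 214.7017 MW
eta = 176.1 / 214.7017 = 0.8202
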